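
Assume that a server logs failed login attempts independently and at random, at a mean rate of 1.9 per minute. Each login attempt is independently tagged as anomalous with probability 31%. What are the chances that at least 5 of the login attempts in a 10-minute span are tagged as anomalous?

0.6999

Thinning: the login attempts that are tagged as anomalous themselves form a Poisson process with rate 0.31 × 1.9 = 0.589 per minute.
Over the interval, μ = 0.589 × 10 = 5.89 (a 10-minute span = 10 minutes).
P(N ≥ 5) = 1 − P(N ≤ 4) ≈ 0.6999.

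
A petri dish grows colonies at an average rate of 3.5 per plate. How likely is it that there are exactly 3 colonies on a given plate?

With mean μ = 3.5 per plate,
P(N = 3) = e^(−μ) μ^3/3! = e^(−3.5) · 3.5^3/6 ≈ 0.2158.

0.2158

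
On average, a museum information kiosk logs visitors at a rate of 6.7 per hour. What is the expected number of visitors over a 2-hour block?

13.4

E[N] = λt = 6.7 × 2 = 13.4 (a 2-hour block = 2 hours).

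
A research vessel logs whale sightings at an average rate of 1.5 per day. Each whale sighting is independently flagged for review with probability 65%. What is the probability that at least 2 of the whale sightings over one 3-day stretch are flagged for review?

Thinning: the whale sightings that are flagged for review themselves form a Poisson process with rate 0.65 × 1.5 = 0.975 per day.
Over the interval, μ = 0.975 × 3 = 2.925 (a 3-day stretch = 3 days).
P(N ≥ 2) = 1 − P(N ≤ 1) ≈ 0.7894.

0.7894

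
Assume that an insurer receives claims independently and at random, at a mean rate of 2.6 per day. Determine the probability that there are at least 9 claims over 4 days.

Over the interval, μ = 2.6 × 4 = 10.4 (4 days).
P(N ≥ 9) = 1 − P(N ≤ 8) = 1 − Σ_{j=0}^{8} e^(−μ) μ^j/j! ≈ 0.7104.

0.7104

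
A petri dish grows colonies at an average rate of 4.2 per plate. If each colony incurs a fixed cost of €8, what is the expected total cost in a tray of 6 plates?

E[N] = 4.2 × 6 = 25.2 (a tray of 6 plates = 6 plates); E[cost] = 25.2 × €8 = €201.6.

€201.6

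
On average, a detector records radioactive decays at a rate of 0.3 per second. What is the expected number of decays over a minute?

E[N] = λt = 0.3 × 60 = 18 (a minute = 60 seconds).

18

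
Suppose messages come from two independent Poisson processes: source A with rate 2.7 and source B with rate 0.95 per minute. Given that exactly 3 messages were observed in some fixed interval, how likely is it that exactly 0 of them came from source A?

Given the total, each event is independently from source A with probability p = λ_A/(λ_A+λ_B) = 2.7/3.65 ≈ 0.7397.
So K ~ Binomial(3, 2.7/3.65): P(K = 0) = C(3,0) · (2.7/3.65)^0 · (0.95/3.65)^3 ≈ 0.0176.

0.0176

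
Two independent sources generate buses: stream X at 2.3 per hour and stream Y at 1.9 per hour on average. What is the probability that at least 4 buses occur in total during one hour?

Independent Poisson processes superpose: combined rate λ = 2.3 + 1.9 = 4.2 per hour.
So μ = 4.2.
P(N ≥ 4) = 1 − P(N ≤ 3) ≈ 0.6046.

0.6046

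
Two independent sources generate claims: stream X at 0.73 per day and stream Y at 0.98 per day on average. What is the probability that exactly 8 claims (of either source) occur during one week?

0.0662

Independent Poisson processes superpose: combined rate λ = 0.73 + 0.98 = 1.71 per day.
Over the interval, μ = 1.71 × 7 = 11.97 (a week = 7 days).
P(N = 8) = e^(−11.97) · 11.97^8/8! ≈ 0.0662.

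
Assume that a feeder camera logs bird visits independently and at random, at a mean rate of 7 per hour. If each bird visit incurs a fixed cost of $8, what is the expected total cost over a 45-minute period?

E[N] = 7 × 0.75 = 5.25 (a 45-minute period = 0.75 hours); E[cost] = 5.25 × $8 = $42.

$42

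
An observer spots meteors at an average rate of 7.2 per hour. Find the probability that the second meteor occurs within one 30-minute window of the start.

Over the interval, μ = 7.2 × 0.5 = 3.6 (a 30-minute window = 0.5 hours).
The second arrival falls in the interval iff at least 2 events occur there: P(S_2 ≤ t) = P(N ≥ 2) = 1 − P(N ≤ 1) ≈ 0.8743.

0.8743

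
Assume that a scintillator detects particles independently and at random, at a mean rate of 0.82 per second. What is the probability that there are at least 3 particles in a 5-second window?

Over the interval, μ = 0.82 × 5 = 4.1 (a 5-second window = 5 seconds).
P(N ≥ 3) = 1 − P(N ≤ 2) = 1 − Σ_{j=0}^{2} e^(−μ) μ^j/j! ≈ 0.7762.

0.7762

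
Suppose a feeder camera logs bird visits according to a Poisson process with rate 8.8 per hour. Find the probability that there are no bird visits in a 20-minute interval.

0.0532

Over the interval, μ = 8.8 × 1/3 ≈ 2.93333 (a 20-minute interval = 1/3 hours).
P(N = 0) = e^(−μ) μ^0/0! = e^(−2.93333) · 2.93333^0/1 ≈ 0.0532.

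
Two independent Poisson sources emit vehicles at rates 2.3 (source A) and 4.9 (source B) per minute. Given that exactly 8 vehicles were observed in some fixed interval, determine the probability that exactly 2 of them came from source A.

0.2839

Given the total, each event is independently from source A with probability p = λ_A/(λ_A+λ_B) = 2.3/7.2 ≈ 0.3194.
So K ~ Binomial(8, 2.3/7.2): P(K = 2) = C(8,2) · (2.3/7.2)^2 · (4.9/7.2)^6 ≈ 0.2839.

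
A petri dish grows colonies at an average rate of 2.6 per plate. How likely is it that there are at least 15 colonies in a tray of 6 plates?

0.5944

Over the interval, μ = 2.6 × 6 = 15.6 (a tray of 6 plates = 6 plates).
P(N ≥ 15) = 1 − P(N ≤ 14) = 1 − Σ_{j=0}^{14} e^(−μ) μ^j/j! ≈ 0.5944.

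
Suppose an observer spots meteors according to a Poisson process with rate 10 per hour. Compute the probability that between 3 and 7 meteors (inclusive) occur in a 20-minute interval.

0.6264

Over the interval, μ = 10 × 1/3 ≈ 3.33333 (a 20-minute interval = 1/3 hours).
P(3 ≤ N ≤ 7) = Σ_{j=3}^{7} e^(−3.33333) · 3.33333^j/j! ≈ 0.6264.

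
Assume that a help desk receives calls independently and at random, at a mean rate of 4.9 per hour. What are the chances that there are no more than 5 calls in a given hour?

With mean μ = 4.9 per hour,
P(N ≤ 5) = Σ_{j=0}^{5} e^(−μ) μ^j/j! ≈ 0.6335.

0.6335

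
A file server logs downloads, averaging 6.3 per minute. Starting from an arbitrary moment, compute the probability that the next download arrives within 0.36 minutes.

Inter-arrival times are exponential with rate λ = 6.3 per minute.
P(T ≤ 0.36) = 1 − e^(−λt) = 1 − e^(−6.3 × 0.36) = 1 − e^(−2.268) ≈ 0.8965.

0.8965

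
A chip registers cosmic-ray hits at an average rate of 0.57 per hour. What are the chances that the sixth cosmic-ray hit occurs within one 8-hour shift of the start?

0.3074

Over the interval, μ = 0.57 × 8 = 4.56 (an 8-hour shift = 8 hours).
The sixth arrival falls in the interval iff at least 6 events occur there: P(S_6 ≤ t) = P(N ≥ 6) = 1 − P(N ≤ 5) ≈ 0.3074.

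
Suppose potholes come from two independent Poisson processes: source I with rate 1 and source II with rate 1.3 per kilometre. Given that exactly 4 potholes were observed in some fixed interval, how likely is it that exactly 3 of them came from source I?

Given the total, each event is independently from source I with probability p = λ_I/(λ_I+λ_II) = 1/2.3 ≈ 0.4348.
So K ~ Binomial(4, 1/2.3): P(K = 3) = C(4,3) · (1/2.3)^3 · (1.3/2.3)^1 ≈ 0.1858.

0.1858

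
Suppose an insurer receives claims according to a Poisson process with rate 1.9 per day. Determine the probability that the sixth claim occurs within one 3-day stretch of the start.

0.5050

Over the interval, μ = 1.9 × 3 = 5.7 (a 3-day stretch = 3 days).
The sixth arrival falls in the interval iff at least 6 events occur there: P(S_6 ≤ t) = P(N ≥ 6) = 1 − P(N ≤ 5) ≈ 0.5050.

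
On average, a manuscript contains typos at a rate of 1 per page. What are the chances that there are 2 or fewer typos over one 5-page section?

Over the interval, μ = 1 × 5 = 5 (a 5-page section = 5 pages).
P(N ≤ 2) = Σ_{j=0}^{2} e^(−μ) μ^j/j! ≈ 0.1247.

0.1247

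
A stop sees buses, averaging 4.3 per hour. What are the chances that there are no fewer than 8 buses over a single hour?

0.0710

With mean μ = 4.3 per hour,
P(N ≥ 8) = 1 − P(N ≤ 7) = 1 − Σ_{j=0}^{7} e^(−μ) μ^j/j! ≈ 0.0710.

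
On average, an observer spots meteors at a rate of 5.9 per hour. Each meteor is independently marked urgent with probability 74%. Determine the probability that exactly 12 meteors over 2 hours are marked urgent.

Thinning: the meteors that are marked urgent themselves form a Poisson process with rate 0.74 × 5.9 = 4.366 per hour.
Over the interval, μ = 4.366 × 2 = 8.732 (2 hours).
P(N = 12) = e^(−8.732) · 8.732^12/12! ≈ 0.0662.

0.0662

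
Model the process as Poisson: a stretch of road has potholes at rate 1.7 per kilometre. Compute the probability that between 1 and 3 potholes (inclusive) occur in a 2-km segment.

Over the interval, μ = 1.7 × 2 = 3.4 (a 2-km segment = 2 kilometres).
P(1 ≤ N ≤ 3) = Σ_{j=1}^{3} e^(−3.4) · 3.4^j/j! ≈ 0.5250.

0.5250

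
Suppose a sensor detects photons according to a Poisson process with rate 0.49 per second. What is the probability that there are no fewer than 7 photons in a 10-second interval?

Over the interval, μ = 0.49 × 10 = 4.9 (a 10-second interval = 10 seconds).
P(N ≥ 7) = 1 − P(N ≤ 6) = 1 − Σ_{j=0}^{6} e^(−μ) μ^j/j! ≈ 0.2233.

0.2233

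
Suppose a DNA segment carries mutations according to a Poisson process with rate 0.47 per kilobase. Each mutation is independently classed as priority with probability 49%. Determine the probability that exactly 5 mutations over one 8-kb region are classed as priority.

0.0280

Thinning: the mutations that are classed as priority themselves form a Poisson process with rate 0.49 × 0.47 = 0.2303 per kilobase.
Over the interval, μ = 0.2303 × 8 = 1.8424 (an 8-kb region = 8 kilobases).
P(N = 5) = e^(−1.8424) · 1.8424^5/5! ≈ 0.0280.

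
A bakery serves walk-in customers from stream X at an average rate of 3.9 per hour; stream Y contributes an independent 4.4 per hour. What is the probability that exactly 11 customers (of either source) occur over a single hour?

0.0802

Independent Poisson processes superpose: combined rate λ = 3.9 + 4.4 = 8.3 per hour.
So μ = 8.3.
P(N = 11) = e^(−8.3) · 8.3^11/11! ≈ 0.0802.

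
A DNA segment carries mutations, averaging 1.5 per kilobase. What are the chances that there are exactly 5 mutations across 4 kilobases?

0.1606

Over the interval, μ = 1.5 × 4 = 6 (4 kilobases).
P(N = 5) = e^(−μ) μ^5/5! = e^(−6) · 6^5/120 ≈ 0.1606.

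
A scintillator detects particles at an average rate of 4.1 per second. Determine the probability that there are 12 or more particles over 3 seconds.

0.5722

Over the interval, μ = 4.1 × 3 = 12.3 (3 seconds).
P(N ≥ 12) = 1 − P(N ≤ 11) = 1 − Σ_{j=0}^{11} e^(−μ) μ^j/j! ≈ 0.5722.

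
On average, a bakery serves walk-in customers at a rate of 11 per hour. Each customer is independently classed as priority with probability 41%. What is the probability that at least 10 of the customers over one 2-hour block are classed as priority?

0.4152

Thinning: the customers that are classed as priority themselves form a Poisson process with rate 0.41 × 11 = 4.51 per hour.
Over the interval, μ = 4.51 × 2 = 9.02 (a 2-hour block = 2 hours).
P(N ≥ 10) = 1 − P(N ≤ 9) ≈ 0.4152.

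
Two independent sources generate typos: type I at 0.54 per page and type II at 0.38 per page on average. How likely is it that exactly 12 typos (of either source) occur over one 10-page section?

0.0776

Independent Poisson processes superpose: combined rate λ = 0.54 + 0.38 = 0.92 per page.
Over the interval, μ = 0.92 × 10 = 9.2 (a 10-page section = 10 pages).
P(N = 12) = e^(−9.2) · 9.2^12/12! ≈ 0.0776.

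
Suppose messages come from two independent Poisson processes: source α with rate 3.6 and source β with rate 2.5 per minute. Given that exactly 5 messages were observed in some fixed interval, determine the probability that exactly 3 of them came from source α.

0.3453

Given the total, each event is independently from source α with probability p = λ_α/(λ_α+λ_β) = 3.6/6.1 ≈ 0.5902.
So K ~ Binomial(5, 3.6/6.1): P(K = 3) = C(5,3) · (3.6/6.1)^3 · (2.5/6.1)^2 ≈ 0.3453.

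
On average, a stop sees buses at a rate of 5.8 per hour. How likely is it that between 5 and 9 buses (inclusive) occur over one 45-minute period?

0.4253

Over the interval, μ = 5.8 × 0.75 = 4.35 (a 45-minute period = 0.75 hours).
P(5 ≤ N ≤ 9) = Σ_{j=5}^{9} e^(−4.35) · 4.35^j/j! ≈ 0.4253.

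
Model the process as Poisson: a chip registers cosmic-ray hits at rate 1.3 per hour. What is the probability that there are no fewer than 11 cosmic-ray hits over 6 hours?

Over the interval, μ = 1.3 × 6 = 7.8 (6 hours).
P(N ≥ 11) = 1 − P(N ≤ 10) = 1 − Σ_{j=0}^{10} e^(−μ) μ^j/j! ≈ 0.1648.

0.1648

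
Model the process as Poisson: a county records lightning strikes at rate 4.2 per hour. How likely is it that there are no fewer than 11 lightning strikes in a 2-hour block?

0.2257

Over the interval, μ = 4.2 × 2 = 8.4 (a 2-hour block = 2 hours).
P(N ≥ 11) = 1 − P(N ≤ 10) = 1 − Σ_{j=0}^{10} e^(−μ) μ^j/j! ≈ 0.2257.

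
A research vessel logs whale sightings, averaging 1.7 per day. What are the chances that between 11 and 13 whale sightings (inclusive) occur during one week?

0.3342

Over the interval, μ = 1.7 × 7 = 11.9 (a week = 7 days).
P(11 ≤ N ≤ 13) = Σ_{j=11}^{13} e^(−11.9) · 11.9^j/j! ≈ 0.3342.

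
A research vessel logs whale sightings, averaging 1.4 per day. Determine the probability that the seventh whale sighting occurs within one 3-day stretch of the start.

Over the interval, μ = 1.4 × 3 = 4.2 (a 3-day stretch = 3 days).
The seventh arrival falls in the interval iff at least 7 events occur there: P(S_7 ≤ t) = P(N ≥ 7) = 1 − P(N ≤ 6) ≈ 0.1325.

0.1325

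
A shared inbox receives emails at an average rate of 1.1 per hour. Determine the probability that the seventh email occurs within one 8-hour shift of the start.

0.7744

Over the interval, μ = 1.1 × 8 = 8.8 (an 8-hour shift = 8 hours).
The seventh arrival falls in the interval iff at least 7 events occur there: P(S_7 ≤ t) = P(N ≥ 7) = 1 − P(N ≤ 6) ≈ 0.7744.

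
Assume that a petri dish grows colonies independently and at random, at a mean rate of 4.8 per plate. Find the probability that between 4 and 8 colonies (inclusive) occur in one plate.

With mean μ = 4.8 per plate,
P(4 ≤ N ≤ 8) = Σ_{j=4}^{8} e^(−4.8) · 4.8^j/j! ≈ 0.6500.

0.6500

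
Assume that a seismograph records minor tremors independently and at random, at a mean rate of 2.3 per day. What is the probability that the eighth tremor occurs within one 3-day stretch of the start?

Over the interval, μ = 2.3 × 3 = 6.9 (a 3-day stretch = 3 days).
The eighth arrival falls in the interval iff at least 8 events occur there: P(S_8 ≤ t) = P(N ≥ 8) = 1 − P(N ≤ 7) ≈ 0.3864.

0.3864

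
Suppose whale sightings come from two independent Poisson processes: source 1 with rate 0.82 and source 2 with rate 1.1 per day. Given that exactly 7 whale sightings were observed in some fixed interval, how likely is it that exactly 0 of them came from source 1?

0.0203

Given the total, each event is independently from source 1 with probability p = λ_1/(λ_1+λ_2) = 0.82/1.92 ≈ 0.4271.
So K ~ Binomial(7, 0.82/1.92): P(K = 0) = C(7,0) · (0.82/1.92)^0 · (1.1/1.92)^7 ≈ 0.0203.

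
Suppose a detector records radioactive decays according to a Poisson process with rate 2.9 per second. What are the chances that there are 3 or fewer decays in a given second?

With mean μ = 2.9 per second,
P(N ≤ 3) = Σ_{j=0}^{3} e^(−μ) μ^j/j! ≈ 0.6696.

0.6696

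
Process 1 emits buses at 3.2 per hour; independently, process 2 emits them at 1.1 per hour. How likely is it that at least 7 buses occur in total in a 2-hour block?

0.7543

Independent Poisson processes superpose: combined rate λ = 3.2 + 1.1 = 4.3 per hour.
Over the interval, μ = 4.3 × 2 = 8.6 (a 2-hour block = 2 hours).
P(N ≥ 7) = 1 − P(N ≤ 6) ≈ 0.7543.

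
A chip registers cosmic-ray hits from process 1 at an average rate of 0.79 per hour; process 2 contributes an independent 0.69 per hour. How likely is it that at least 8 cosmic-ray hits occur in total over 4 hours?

Independent Poisson processes superpose: combined rate λ = 0.79 + 0.69 = 1.48 per hour.
Over the interval, μ = 1.48 × 4 = 5.92 (4 hours).
P(N ≥ 8) = 1 − P(N ≤ 7) ≈ 0.2451.

0.2451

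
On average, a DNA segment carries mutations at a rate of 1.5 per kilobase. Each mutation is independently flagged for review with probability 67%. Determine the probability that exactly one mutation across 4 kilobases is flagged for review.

0.0722

Thinning: the mutations that are flagged for review themselves form a Poisson process with rate 0.67 × 1.5 = 1.005 per kilobase.
Over the interval, μ = 1.005 × 4 = 4.02 (4 kilobases).
P(N = 1) = e^(−4.02) · 4.02^1/1! ≈ 0.0722.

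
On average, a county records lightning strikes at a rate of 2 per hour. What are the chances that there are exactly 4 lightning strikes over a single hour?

With mean μ = 2 per hour,
P(N = 4) = e^(−μ) μ^4/4! = e^(−2) · 2^4/24 ≈ 0.0902.

0.0902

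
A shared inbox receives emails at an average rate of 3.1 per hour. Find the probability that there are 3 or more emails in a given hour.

0.5988

With mean μ = 3.1 per hour,
P(N ≥ 3) = 1 − P(N ≤ 2) = 1 − Σ_{j=0}^{2} e^(−μ) μ^j/j! ≈ 0.5988.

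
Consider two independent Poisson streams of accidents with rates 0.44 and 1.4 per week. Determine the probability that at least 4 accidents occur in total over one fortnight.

0.5017

Independent Poisson processes superpose: combined rate λ = 0.44 + 1.4 = 1.84 per week.
Over the interval, μ = 1.84 × 2 = 3.68 (a fortnight = 2 weeks).
P(N ≥ 4) = 1 − P(N ≤ 3) ≈ 0.5017.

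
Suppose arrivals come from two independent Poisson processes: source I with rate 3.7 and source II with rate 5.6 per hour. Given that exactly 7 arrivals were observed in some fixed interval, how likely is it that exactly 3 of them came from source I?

0.2898

Given the total, each event is independently from source I with probability p = λ_I/(λ_I+λ_II) = 3.7/9.3 ≈ 0.3978.
So K ~ Binomial(7, 3.7/9.3): P(K = 3) = C(7,3) · (3.7/9.3)^3 · (5.6/9.3)^4 ≈ 0.2898.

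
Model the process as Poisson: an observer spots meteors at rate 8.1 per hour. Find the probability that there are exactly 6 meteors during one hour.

With mean μ = 8.1 per hour,
P(N = 6) = e^(−μ) μ^6/6! = e^(−8.1) · 8.1^6/720 ≈ 0.1191.

0.1191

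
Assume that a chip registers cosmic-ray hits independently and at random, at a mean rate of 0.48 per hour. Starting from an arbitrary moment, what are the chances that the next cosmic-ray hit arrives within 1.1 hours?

Inter-arrival times are exponential with rate λ = 0.48 per hour.
P(T ≤ 1.1) = 1 − e^(−λt) = 1 − e^(−0.48 × 1.1) = 1 − e^(−0.528) ≈ 0.4102.

0.4102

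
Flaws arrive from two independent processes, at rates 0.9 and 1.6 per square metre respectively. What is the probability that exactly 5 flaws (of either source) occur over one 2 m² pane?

Independent Poisson processes superpose: combined rate λ = 0.9 + 1.6 = 2.5 per square metre.
Over the interval, μ = 2.5 × 2 = 5 (a 2 m² pane = 2 square metres).
P(N = 5) = e^(−5) · 5^5/5! ≈ 0.1755.

0.1755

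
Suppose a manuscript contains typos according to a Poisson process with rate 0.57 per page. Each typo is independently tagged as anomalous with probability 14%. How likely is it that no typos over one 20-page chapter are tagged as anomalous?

Thinning: the typos that are tagged as anomalous themselves form a Poisson process with rate 0.14 × 0.57 = 0.0798 per page.
Over the interval, μ = 0.0798 × 20 = 1.596 (a 20-page chapter = 20 pages).
P(N = 0) = e^(−1.596) · 1.596^0/0! ≈ 0.2027.

0.2027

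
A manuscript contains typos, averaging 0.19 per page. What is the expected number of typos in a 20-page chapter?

3.8

E[N] = λt = 0.19 × 20 = 3.8 (a 20-page chapter = 20 pages).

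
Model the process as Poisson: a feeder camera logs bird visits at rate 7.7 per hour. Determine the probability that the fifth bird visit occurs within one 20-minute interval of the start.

0.1179

Over the interval, μ = 7.7 × 1/3 ≈ 2.56667 (a 20-minute interval = 1/3 hours).
The fifth arrival falls in the interval iff at least 5 events occur there: P(S_5 ≤ t) = P(N ≥ 5) = 1 − P(N ≤ 4) ≈ 0.1179.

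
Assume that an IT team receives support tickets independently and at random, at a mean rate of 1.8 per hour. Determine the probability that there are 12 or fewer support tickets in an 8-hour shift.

0.3203

Over the interval, μ = 1.8 × 8 = 14.4 (an 8-hour shift = 8 hours).
P(N ≤ 12) = Σ_{j=0}^{12} e^(−μ) μ^j/j! ≈ 0.3203.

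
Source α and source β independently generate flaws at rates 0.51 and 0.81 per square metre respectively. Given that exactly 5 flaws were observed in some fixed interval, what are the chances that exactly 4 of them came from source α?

0.0684

Given the total, each event is independently from source α with probability p = λ_α/(λ_α+λ_β) = 0.51/1.32 ≈ 0.3864.
So K ~ Binomial(5, 0.51/1.32): P(K = 4) = C(5,4) · (0.51/1.32)^4 · (0.81/1.32)^1 ≈ 0.0684.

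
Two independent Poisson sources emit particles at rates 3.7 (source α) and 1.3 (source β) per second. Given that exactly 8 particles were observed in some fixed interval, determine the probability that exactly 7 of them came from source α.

Given the total, each event is independently from source α with probability p = λ_α/(λ_α+λ_β) = 3.7/5 = 0.7400.
So K ~ Binomial(8, 3.7/5): P(K = 7) = C(8,7) · (3.7/5)^7 · (1.3/5)^1 ≈ 0.2527.

0.2527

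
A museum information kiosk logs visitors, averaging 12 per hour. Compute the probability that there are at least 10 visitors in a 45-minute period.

Over the interval, μ = 12 × 0.75 = 9 (a 45-minute period = 0.75 hours).
P(N ≥ 10) = 1 − P(N ≤ 9) = 1 − Σ_{j=0}^{9} e^(−μ) μ^j/j! ≈ 0.4126.

0.4126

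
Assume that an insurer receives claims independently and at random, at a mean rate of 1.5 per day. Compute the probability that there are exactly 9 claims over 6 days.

0.1318

Over the interval, μ = 1.5 × 6 = 9 (6 days).
P(N = 9) = e^(−μ) μ^9/9! = e^(−9) · 9^9/362880 ≈ 0.1318.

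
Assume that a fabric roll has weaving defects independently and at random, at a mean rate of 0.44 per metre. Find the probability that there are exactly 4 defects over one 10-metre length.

0.1917

Over the interval, μ = 0.44 × 10 = 4.4 (a 10-metre length = 10 metres).
P(N = 4) = e^(−μ) μ^4/4! = e^(−4.4) · 4.4^4/24 ≈ 0.1917.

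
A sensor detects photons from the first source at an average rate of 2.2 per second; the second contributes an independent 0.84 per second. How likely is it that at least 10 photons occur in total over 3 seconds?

0.4284

Independent Poisson processes superpose: combined rate λ = 2.2 + 0.84 = 3.04 per second.
Over the interval, μ = 3.04 × 3 = 9.12 (3 seconds).
P(N ≥ 10) = 1 − P(N ≤ 9) ≈ 0.4284.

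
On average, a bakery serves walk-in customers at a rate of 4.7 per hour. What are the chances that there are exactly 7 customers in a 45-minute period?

Over the interval, μ = 4.7 × 0.75 = 3.525 (a 45-minute period = 0.75 hours).
P(N = 7) = e^(−μ) μ^7/7! = e^(−3.525) · 3.525^7/5040 ≈ 0.0395.

0.0395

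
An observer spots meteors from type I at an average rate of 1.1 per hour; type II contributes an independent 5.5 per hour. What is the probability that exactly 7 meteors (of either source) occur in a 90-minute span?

0.0928

Independent Poisson processes superpose: combined rate λ = 1.1 + 5.5 = 6.6 per hour.
Over the interval, μ = 6.6 × 1.5 = 9.9 (a 90-minute span = 1.5 hours).
P(N = 7) = e^(−9.9) · 9.9^7/7! ≈ 0.0928.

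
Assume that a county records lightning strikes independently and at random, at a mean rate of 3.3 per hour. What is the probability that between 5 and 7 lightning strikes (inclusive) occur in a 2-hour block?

0.4454

Over the interval, μ = 3.3 × 2 = 6.6 (a 2-hour block = 2 hours).
P(5 ≤ N ≤ 7) = Σ_{j=5}^{7} e^(−6.6) · 6.6^j/j! ≈ 0.4454.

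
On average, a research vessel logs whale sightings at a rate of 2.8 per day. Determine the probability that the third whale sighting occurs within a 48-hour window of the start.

0.9176

Over the interval, μ = 2.8 × 2 = 5.6 (a 48-hour window = 2 days).
The third arrival falls in the interval iff at least 3 events occur there: P(S_3 ≤ t) = P(N ≥ 3) = 1 − P(N ≤ 2) ≈ 0.9176.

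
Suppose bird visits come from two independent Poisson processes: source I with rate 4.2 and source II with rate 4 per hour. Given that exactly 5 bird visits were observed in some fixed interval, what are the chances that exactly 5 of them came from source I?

Given the total, each event is independently from source I with probability p = λ_I/(λ_I+λ_II) = 4.2/8.2 ≈ 0.5122.
So K ~ Binomial(5, 4.2/8.2): P(K = 5) = C(5,5) · (4.2/8.2)^5 · (4/8.2)^0 ≈ 0.0353.

0.0353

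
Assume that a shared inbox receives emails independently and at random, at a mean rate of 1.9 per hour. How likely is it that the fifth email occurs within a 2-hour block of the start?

0.3322

Over the interval, μ = 1.9 × 2 = 3.8 (a 2-hour block = 2 hours).
The fifth arrival falls in the interval iff at least 5 events occur there: P(S_5 ≤ t) = P(N ≥ 5) = 1 − P(N ≤ 4) ≈ 0.3322.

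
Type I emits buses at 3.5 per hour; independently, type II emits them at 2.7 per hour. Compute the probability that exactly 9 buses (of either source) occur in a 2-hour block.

Independent Poisson processes superpose: combined rate λ = 3.5 + 2.7 = 6.2 per hour.
Over the interval, μ = 6.2 × 2 = 12.4 (a 2-hour block = 2 hours).
P(N = 9) = e^(−12.4) · 12.4^9/9! ≈ 0.0787.

0.0787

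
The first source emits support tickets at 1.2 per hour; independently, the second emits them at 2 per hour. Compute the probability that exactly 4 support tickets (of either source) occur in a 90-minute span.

0.1820

Independent Poisson processes superpose: combined rate λ = 1.2 + 2 = 3.2 per hour.
Over the interval, μ = 3.2 × 1.5 = 4.8 (a 90-minute span = 1.5 hours).
P(N = 4) = e^(−4.8) · 4.8^4/4! ≈ 0.1820.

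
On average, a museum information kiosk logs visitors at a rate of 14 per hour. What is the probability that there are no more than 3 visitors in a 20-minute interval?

Over the interval, μ = 14 × 1/3 ≈ 4.66667 (a 20-minute interval = 1/3 hours).
P(N ≤ 3) = Σ_{j=0}^{3} e^(−μ) μ^j/j! ≈ 0.3150.

0.3150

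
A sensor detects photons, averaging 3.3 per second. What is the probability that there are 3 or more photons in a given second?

0.6406

With mean μ = 3.3 per second,
P(N ≥ 3) = 1 − P(N ≤ 2) = 1 − Σ_{j=0}^{2} e^(−μ) μ^j/j! ≈ 0.6406.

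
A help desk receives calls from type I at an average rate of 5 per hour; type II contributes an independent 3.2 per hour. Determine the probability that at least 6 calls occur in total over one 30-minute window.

Independent Poisson processes superpose: combined rate λ = 5 + 3.2 = 8.2 per hour.
Over the interval, μ = 8.2 × 0.5 = 4.1 (a 30-minute window = 0.5 hours).
P(N ≥ 6) = 1 − P(N ≤ 5) ≈ 0.2307.

0.2307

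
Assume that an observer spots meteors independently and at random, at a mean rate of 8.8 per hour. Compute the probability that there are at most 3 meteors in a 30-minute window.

Over the interval, μ = 8.8 × 0.5 = 4.4 (a 30-minute window = 0.5 hours).
P(N ≤ 3) = Σ_{j=0}^{3} e^(−μ) μ^j/j! ≈ 0.3594.

0.3594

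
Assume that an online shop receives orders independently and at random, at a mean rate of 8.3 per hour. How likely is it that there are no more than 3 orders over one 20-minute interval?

Over the interval, μ = 8.3 × 1/3 ≈ 2.76667 (a 20-minute interval = 1/3 hours).
P(N ≤ 3) = Σ_{j=0}^{3} e^(−μ) μ^j/j! ≈ 0.6993.

0.6993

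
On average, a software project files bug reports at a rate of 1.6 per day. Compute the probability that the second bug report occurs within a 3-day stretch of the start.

0.9523

Over the interval, μ = 1.6 × 3 = 4.8 (a 3-day stretch = 3 days).
The second arrival falls in the interval iff at least 2 events occur there: P(S_2 ≤ t) = P(N ≥ 2) = 1 − P(N ≤ 1) ≈ 0.9523.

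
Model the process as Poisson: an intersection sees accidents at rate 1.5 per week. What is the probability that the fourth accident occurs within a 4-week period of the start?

Over the interval, μ = 1.5 × 4 = 6 (a 4-week period = 4 weeks).
The fourth arrival falls in the interval iff at least 4 events occur there: P(S_4 ≤ t) = P(N ≥ 4) = 1 − P(N ≤ 3) ≈ 0.8488.

0.8488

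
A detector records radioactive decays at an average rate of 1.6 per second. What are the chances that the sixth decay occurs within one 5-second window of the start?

Over the interval, μ = 1.6 × 5 = 8 (a 5-second window = 5 seconds).
The sixth arrival falls in the interval iff at least 6 events occur there: P(S_6 ≤ t) = P(N ≥ 6) = 1 − P(N ≤ 5) ≈ 0.8088.

0.8088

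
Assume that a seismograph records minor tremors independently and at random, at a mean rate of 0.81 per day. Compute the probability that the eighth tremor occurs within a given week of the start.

0.2120

Over the interval, μ = 0.81 × 7 = 5.67 (a week = 7 days).
The eighth arrival falls in the interval iff at least 8 events occur there: P(S_8 ≤ t) = P(N ≥ 8) = 1 − P(N ≤ 7) ≈ 0.2120.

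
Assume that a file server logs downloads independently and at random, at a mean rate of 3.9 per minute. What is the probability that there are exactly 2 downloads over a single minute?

0.1539

With mean μ = 3.9 per minute,
P(N = 2) = e^(−μ) μ^2/2! = e^(−3.9) · 3.9^2/2 ≈ 0.1539.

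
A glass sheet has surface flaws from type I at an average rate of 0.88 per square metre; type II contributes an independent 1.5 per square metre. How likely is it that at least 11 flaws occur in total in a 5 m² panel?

0.6422

Independent Poisson processes superpose: combined rate λ = 0.88 + 1.5 = 2.38 per square metre.
Over the interval, μ = 2.38 × 5 = 11.9 (a 5 m² panel = 5 square metres).
P(N ≥ 11) = 1 − P(N ≤ 10) ≈ 0.6422.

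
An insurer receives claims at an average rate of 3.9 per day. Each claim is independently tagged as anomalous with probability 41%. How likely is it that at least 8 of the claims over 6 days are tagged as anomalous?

0.7410

Thinning: the claims that are tagged as anomalous themselves form a Poisson process with rate 0.41 × 3.9 = 1.599 per day.
Over the interval, μ = 1.599 × 6 = 9.594 (6 days).
P(N ≥ 8) = 1 − P(N ≤ 7) ≈ 0.7410.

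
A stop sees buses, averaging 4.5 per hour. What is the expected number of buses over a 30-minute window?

2.25

E[N] = λt = 4.5 × 0.5 = 2.25 (a 30-minute window = 0.5 hours).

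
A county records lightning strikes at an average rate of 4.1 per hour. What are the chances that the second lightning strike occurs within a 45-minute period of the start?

0.8118

Over the interval, μ = 4.1 × 0.75 = 3.075 (a 45-minute period = 0.75 hours).
The second arrival falls in the interval iff at least 2 events occur there: P(S_2 ≤ t) = P(N ≥ 2) = 1 − P(N ≤ 1) ≈ 0.8118.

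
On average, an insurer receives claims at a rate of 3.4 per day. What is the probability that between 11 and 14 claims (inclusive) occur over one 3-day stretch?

Over the interval, μ = 3.4 × 3 = 10.2 (a 3-day stretch = 3 days).
P(11 ≤ N ≤ 14) = Σ_{j=11}^{14} e^(−10.2) · 10.2^j/j! ≈ 0.3477.

0.3477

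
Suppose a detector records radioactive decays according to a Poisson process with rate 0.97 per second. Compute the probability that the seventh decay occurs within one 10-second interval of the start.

Over the interval, μ = 0.97 × 10 = 9.7 (a 10-second interval = 10 seconds).
The seventh arrival falls in the interval iff at least 7 events occur there: P(S_7 ≤ t) = P(N ≥ 7) = 1 − P(N ≤ 6) ≈ 0.8498.

0.8498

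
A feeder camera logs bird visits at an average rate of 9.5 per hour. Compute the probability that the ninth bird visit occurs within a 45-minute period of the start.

Over the interval, μ = 9.5 × 0.75 = 7.125 (a 45-minute period = 0.75 hours).
The ninth arrival falls in the interval iff at least 9 events occur there: P(S_9 ≤ t) = P(N ≥ 9) = 1 − P(N ≤ 8) ≈ 0.2873.

0.2873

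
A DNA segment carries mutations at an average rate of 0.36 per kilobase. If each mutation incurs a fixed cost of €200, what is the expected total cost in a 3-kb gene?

E[N] = 0.36 × 3 = 1.08 (a 3-kb gene = 3 kilobases); E[cost] = 1.08 × €200 = €216.

€216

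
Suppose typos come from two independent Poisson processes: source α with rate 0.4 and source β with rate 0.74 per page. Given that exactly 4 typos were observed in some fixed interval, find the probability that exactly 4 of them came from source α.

0.0152

Given the total, each event is independently from source α with probability p = λ_α/(λ_α+λ_β) = 0.4/1.14 ≈ 0.3509.
So K ~ Binomial(4, 0.4/1.14): P(K = 4) = C(4,4) · (0.4/1.14)^4 · (0.74/1.14)^0 ≈ 0.0152.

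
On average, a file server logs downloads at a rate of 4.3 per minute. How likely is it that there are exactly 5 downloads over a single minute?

0.1662

With mean μ = 4.3 per minute,
P(N = 5) = e^(−μ) μ^5/5! = e^(−4.3) · 4.3^5/120 ≈ 0.1662.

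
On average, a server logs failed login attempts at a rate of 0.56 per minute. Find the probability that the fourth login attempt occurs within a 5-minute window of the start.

0.3081

Over the interval, μ = 0.56 × 5 = 2.8 (a 5-minute window = 5 minutes).
The fourth arrival falls in the interval iff at least 4 events occur there: P(S_4 ≤ t) = P(N ≥ 4) = 1 − P(N ≤ 3) ≈ 0.3081.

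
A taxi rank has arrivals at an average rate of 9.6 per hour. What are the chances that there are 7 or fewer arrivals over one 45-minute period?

Over the interval, μ = 9.6 × 0.75 = 7.2 (a 45-minute period = 0.75 hours).
P(N ≤ 7) = Σ_{j=0}^{7} e^(−μ) μ^j/j! ≈ 0.5689.

0.5689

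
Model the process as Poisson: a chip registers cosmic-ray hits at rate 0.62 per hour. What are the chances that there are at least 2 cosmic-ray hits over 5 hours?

0.8153

Over the interval, μ = 0.62 × 5 = 3.1 (5 hours).
P(N ≥ 2) = 1 − P(N ≤ 1) = 1 − Σ_{j=0}^{1} e^(−μ) μ^j/j! ≈ 0.8153.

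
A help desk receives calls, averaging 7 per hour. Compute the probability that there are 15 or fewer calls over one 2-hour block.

0.6694

Over the interval, μ = 7 × 2 = 14 (a 2-hour block = 2 hours).
P(N ≤ 15) = Σ_{j=0}^{15} e^(−μ) μ^j/j! ≈ 0.6694.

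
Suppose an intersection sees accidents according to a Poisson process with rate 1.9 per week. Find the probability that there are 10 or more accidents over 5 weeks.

Over the interval, μ = 1.9 × 5 = 9.5 (5 weeks).
P(N ≥ 10) = 1 − P(N ≤ 9) = 1 − Σ_{j=0}^{9} e^(−μ) μ^j/j! ≈ 0.4782.

0.4782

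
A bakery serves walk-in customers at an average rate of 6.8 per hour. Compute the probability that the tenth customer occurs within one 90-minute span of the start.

Over the interval, μ = 6.8 × 1.5 = 10.2 (a 90-minute span = 1.5 hours).
The tenth arrival falls in the interval iff at least 10 events occur there: P(S_10 ≤ t) = P(N ≥ 10) = 1 − P(N ≤ 9) ≈ 0.5668.

0.5668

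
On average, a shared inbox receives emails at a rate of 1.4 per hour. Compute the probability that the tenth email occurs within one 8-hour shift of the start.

Over the interval, μ = 1.4 × 8 = 11.2 (an 8-hour shift = 8 hours).
The tenth arrival falls in the interval iff at least 10 events occur there: P(S_10 ≤ t) = P(N ≥ 10) = 1 − P(N ≤ 9) ≈ 0.6808.

0.6808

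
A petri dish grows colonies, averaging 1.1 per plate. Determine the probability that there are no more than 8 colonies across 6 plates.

0.7796

Over the interval, μ = 1.1 × 6 = 6.6 (6 plates).
P(N ≤ 8) = Σ_{j=0}^{8} e^(−μ) μ^j/j! ≈ 0.7796.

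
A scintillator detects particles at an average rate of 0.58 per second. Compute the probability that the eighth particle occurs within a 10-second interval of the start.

Over the interval, μ = 0.58 × 10 = 5.8 (a 10-second interval = 10 seconds).
The eighth arrival falls in the interval iff at least 8 events occur there: P(S_8 ≤ t) = P(N ≥ 8) = 1 − P(N ≤ 7) ≈ 0.2290.

0.2290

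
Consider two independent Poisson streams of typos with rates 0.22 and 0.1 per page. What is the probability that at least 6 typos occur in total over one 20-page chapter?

0.6163

Independent Poisson processes superpose: combined rate λ = 0.22 + 0.1 = 0.32 per page.
Over the interval, μ = 0.32 × 20 = 6.4 (a 20-page chapter = 20 pages).
P(N ≥ 6) = 1 − P(N ≤ 5) ≈ 0.6163.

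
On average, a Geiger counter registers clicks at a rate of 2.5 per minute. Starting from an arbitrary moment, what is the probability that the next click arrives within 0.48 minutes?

Inter-arrival times are exponential with rate λ = 2.5 per minute.
P(T ≤ 0.48) = 1 − e^(−λt) = 1 − e^(−2.5 × 0.48) = 1 − e^(−1.2) ≈ 0.6988.

0.6988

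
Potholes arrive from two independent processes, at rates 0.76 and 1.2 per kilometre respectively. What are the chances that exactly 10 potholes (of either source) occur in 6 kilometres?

Independent Poisson processes superpose: combined rate λ = 0.76 + 1.2 = 1.96 per kilometre.
Over the interval, μ = 1.96 × 6 = 11.76 (6 kilometres).
P(N = 10) = e^(−11.76) · 11.76^10/10! ≈ 0.1089.

0.1089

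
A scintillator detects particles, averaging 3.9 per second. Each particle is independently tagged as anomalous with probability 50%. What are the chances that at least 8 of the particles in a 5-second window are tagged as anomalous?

Thinning: the particles that are tagged as anomalous themselves form a Poisson process with rate 0.5 × 3.9 = 1.95 per second.
Over the interval, μ = 1.95 × 5 = 9.75 (a 5-second window = 5 seconds).
P(N ≥ 8) = 1 − P(N ≤ 7) ≈ 0.7564.

0.7564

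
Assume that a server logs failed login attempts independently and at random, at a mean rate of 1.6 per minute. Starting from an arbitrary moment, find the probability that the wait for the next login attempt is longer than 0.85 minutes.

0.2567

The wait for the next event is exponential with rate λ = 1.6 per minute.
P(T > 0.85) = e^(−λt) = e^(−1.6 × 0.85) = e^(−1.36) ≈ 0.2567.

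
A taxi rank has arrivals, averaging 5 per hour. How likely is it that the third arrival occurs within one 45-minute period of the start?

Over the interval, μ = 5 × 0.75 = 3.75 (a 45-minute period = 0.75 hours).
The third arrival falls in the interval iff at least 3 events occur there: P(S_3 ≤ t) = P(N ≥ 3) = 1 − P(N ≤ 2) ≈ 0.7229.

0.7229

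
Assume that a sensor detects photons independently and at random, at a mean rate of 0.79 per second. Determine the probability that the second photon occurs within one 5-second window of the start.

0.9047

Over the interval, μ = 0.79 × 5 = 3.95 (a 5-second window = 5 seconds).
The second arrival falls in the interval iff at least 2 events occur there: P(S_2 ≤ t) = P(N ≥ 2) = 1 − P(N ≤ 1) ≈ 0.9047.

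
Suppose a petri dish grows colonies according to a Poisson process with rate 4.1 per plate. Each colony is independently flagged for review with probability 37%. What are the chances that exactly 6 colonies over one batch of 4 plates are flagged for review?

Thinning: the colonies that are flagged for review themselves form a Poisson process with rate 0.37 × 4.1 = 1.517 per plate.
Over the interval, μ = 1.517 × 4 = 6.068 (a batch of 4 plates = 4 plates).
P(N = 6) = e^(−6.068) · 6.068^6/6! ≈ 0.1606.

0.1606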